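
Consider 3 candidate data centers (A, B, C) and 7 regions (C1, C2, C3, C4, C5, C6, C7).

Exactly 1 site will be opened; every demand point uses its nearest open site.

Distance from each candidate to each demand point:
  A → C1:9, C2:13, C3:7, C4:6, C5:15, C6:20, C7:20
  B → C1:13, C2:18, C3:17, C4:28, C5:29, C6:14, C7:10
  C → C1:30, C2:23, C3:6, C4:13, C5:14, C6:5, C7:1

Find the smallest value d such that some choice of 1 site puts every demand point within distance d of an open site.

Open {A}.
  Farthest demand point is C6 at distance 20 (to A); all others are ≤ 20.
With {B} the worst case is 29.
With {C} the worst case is 30.
No size-1 selection achieves below 20.

20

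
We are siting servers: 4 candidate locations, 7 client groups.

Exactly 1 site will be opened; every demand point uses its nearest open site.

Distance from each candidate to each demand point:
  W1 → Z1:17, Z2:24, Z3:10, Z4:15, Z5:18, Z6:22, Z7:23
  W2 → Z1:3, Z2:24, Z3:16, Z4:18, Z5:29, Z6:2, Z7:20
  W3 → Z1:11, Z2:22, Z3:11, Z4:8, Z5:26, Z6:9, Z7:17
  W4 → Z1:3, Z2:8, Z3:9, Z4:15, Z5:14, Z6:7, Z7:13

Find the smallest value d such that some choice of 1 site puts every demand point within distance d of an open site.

Open {W4}.
  Farthest demand point is Z4 at distance 15 (to W4); all others are ≤ 15.
With {W1} the worst case is 24.
With {W3} the worst case is 26.
No size-1 selection achieves below 15.

15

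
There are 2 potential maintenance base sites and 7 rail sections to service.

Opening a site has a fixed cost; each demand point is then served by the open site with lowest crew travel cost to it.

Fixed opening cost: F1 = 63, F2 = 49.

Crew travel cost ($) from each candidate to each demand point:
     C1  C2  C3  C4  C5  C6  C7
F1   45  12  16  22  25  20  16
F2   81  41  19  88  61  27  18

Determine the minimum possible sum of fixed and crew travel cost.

Open {F1}: assign each demand point to its cheapest open site.
  C1→F1 45, C2→F1 12, C3→F1 16, C4→F1 22, C5→F1 25, C6→F1 20, C7→F1 16
  crew travel cost 156, fixed 63 → total 219.
Compare {F1, F2}: crew travel cost 156 + fixed 112 = 268.
Compare {F2}: crew travel cost 335 + fixed 49 = 384.

219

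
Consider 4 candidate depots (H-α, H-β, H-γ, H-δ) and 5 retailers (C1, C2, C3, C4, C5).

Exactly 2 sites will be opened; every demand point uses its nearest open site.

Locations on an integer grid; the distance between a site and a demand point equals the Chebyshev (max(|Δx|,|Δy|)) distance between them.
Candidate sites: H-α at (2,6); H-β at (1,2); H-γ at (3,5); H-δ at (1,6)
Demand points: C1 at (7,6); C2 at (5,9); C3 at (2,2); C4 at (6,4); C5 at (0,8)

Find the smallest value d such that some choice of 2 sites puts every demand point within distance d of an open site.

Open {H-α, H-γ}.
  Farthest demand point is C1 at distance 4 (to H-γ); all others are ≤ 4.
With {H-β, H-γ} the worst case is 4.
With {H-γ, H-δ} the worst case is 4.
No size-2 selection achieves below 4.

4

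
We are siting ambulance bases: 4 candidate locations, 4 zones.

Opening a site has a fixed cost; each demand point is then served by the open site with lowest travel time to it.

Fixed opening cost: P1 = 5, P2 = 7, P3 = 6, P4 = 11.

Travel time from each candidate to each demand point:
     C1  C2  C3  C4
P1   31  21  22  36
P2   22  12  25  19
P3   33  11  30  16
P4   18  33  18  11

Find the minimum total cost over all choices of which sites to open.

75

Open {P3, P4}: assign each demand point to its cheapest open site.
  C1→P4 18, C2→P3 11, C3→P4 18, C4→P4 11
  travel time 58, fixed 17 → total 75.
Compare {P2, P4}: travel time 59 + fixed 18 = 77.
Compare {P1, P3, P4}: travel time 58 + fixed 22 = 80.
Compare {P1, P2, P4}: travel time 59 + fixed 23 = 82.
All other subsets cost ≥ 77. Minimum total cost: 75.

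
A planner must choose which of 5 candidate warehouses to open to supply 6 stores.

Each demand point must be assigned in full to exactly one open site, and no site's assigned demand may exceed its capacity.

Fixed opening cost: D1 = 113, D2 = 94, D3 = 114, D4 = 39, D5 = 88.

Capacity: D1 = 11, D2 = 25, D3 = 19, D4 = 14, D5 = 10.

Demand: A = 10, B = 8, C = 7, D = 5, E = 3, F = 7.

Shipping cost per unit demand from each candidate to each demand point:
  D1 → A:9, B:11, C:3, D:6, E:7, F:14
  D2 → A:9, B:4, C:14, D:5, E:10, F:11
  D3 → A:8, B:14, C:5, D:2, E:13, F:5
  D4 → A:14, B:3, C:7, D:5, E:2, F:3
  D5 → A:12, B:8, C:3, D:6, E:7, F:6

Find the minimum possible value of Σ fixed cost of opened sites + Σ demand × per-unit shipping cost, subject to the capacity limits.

Open {D2, D4, D5}; cheapest assignment that respects the capacities:
  D2 (cap 25, load 23): A, B, D — cost 10×9 + 8×4 + 5×5 = 147
  D4 (cap 14, load 10): E, F — cost 3×2 + 7×3 = 27
  D5 (cap 10, load 7): C — cost 7×3 = 21
  Shipping 195, fixed 221 → total 416.
  Any other capacity-feasible assignment to {D2, D4, D5} ships for at least 195.
Compare {D2, D3}: its best feasible assignment gives total 440.
Compare {D1, D2, D4}: its best feasible assignment gives total 441.
Every other set of open sites that can feasibly serve all demand totals ≥ 440 even under its best assignment. Minimum: 416.

416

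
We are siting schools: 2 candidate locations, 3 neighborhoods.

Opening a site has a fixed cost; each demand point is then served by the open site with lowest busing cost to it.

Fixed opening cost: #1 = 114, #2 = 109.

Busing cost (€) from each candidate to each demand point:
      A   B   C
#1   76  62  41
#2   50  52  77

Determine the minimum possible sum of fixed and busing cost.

288

Open {#2}: assign each demand point to its cheapest open site.
  A→#2 50, B→#2 52, C→#2 77
  busing cost 179, fixed 109 → total 288.
Compare {#1}: busing cost 179 + fixed 114 = 293.
Compare {#1, #2}: busing cost 143 + fixed 223 = 366.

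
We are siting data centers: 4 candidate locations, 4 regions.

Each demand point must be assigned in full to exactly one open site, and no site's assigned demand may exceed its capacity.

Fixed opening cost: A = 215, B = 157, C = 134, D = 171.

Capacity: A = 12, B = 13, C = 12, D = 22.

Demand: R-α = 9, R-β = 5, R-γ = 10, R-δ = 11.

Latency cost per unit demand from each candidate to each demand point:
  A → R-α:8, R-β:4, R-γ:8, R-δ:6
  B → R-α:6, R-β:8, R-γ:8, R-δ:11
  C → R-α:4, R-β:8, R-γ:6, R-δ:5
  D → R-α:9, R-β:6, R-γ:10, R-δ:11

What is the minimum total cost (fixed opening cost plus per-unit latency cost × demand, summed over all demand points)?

701

Open {B, C, D}; cheapest assignment that respects the capacities:
  B (cap 13, load 9): R-α — cost 9×6 = 54
  C (cap 12, load 11): R-δ — cost 11×5 = 55
  D (cap 22, load 15): R-β, R-γ — cost 5×6 + 10×10 = 130
  Shipping 239, fixed 462 → total 701.
  Any other capacity-feasible assignment to {B, C, D} ships for at least 239.
Compare {A, C, D}: its best feasible assignment gives total 752.
Compare {A, B, D}: its best feasible assignment gives total 793.
Every other set of open sites that can feasibly serve all demand totals ≥ 752 even under its best assignment. Minimum: 701.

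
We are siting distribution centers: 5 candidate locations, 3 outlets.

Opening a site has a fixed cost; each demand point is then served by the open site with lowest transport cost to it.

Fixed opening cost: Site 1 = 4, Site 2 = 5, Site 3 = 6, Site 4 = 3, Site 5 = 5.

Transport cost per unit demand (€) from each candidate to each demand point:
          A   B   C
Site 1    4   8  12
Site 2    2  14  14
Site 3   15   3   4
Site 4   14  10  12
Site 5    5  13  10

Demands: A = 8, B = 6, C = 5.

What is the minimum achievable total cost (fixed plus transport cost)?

65

Open {Site 2, Site 3}: assign each demand point to its cheapest open site.
  A→Site 2 8×2=16, B→Site 3 6×3=18, C→Site 3 5×4=20
  transport cost 54, fixed 11 → total 65.
Compare {Site 2, Site 3, Site 4}: transport cost 54 + fixed 14 = 68.
Compare {Site 1, Site 2, Site 3}: transport cost 54 + fixed 15 = 69.
Compare {Site 2, Site 3, Site 5}: transport cost 54 + fixed 16 = 70.
All other subsets cost ≥ 68. Minimum total cost: 65.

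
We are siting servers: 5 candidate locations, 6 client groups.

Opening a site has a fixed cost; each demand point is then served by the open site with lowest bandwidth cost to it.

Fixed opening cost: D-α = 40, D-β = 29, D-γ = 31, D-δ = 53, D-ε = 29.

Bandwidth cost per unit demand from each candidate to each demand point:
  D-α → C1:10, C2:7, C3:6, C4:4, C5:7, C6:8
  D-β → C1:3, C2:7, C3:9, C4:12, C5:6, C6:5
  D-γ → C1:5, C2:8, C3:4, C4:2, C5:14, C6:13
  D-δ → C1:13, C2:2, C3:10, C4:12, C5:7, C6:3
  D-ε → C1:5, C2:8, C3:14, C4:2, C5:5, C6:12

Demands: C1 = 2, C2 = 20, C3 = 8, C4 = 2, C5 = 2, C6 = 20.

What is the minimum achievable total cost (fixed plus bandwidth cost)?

244

Open {D-γ, D-δ}: assign each demand point to its cheapest open site.
  C1→D-γ 2×5=10, C2→D-δ 20×2=40, C3→D-γ 8×4=32, C4→D-γ 2×2=4, C5→D-δ 2×7=14, C6→D-δ 20×3=60
  bandwidth cost 160, fixed 84 → total 244.
Compare {D-β, D-γ, D-δ}: bandwidth cost 154 + fixed 113 = 267.
Compare {D-γ, D-δ, D-ε}: bandwidth cost 156 + fixed 113 = 269.
Compare {D-α, D-δ}: bandwidth cost 190 + fixed 93 = 283.
All other subsets cost ≥ 267. Minimum total cost: 244.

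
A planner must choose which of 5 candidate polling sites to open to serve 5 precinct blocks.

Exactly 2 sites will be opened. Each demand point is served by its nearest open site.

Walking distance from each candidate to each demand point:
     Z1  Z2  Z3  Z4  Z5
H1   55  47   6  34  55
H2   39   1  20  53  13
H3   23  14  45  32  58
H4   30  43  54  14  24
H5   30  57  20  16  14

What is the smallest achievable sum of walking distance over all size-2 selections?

Open {H2, H4}.
  Z1→H4 30, Z2→H2 1, Z3→H2 20, Z4→H4 14, Z5→H2 13  ⇒ total 78.
Compare {H2, H5}: total 80.
Compare {H3, H5}: total 87.
No size-2 selection does better; minimum is 78.

78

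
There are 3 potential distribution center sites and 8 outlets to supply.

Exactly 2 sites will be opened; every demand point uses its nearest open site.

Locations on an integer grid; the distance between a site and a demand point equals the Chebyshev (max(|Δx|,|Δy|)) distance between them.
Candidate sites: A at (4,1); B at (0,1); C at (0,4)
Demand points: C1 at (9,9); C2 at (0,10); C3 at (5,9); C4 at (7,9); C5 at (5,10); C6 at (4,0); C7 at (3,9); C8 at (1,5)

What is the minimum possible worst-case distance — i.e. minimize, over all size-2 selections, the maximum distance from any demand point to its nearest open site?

Open {A, C}.
  Farthest demand point is C1 at distance 8 (to A); all others are ≤ 8.
With {A, B} the worst case is 9.
With {B, C} the worst case is 9.
No size-2 selection achieves below 8.

8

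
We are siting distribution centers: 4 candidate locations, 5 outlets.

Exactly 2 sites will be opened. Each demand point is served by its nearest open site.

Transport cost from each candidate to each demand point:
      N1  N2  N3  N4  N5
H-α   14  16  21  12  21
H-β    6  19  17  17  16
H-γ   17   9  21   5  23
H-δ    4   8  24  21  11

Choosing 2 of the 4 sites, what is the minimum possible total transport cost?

49

Open {H-γ, H-δ}.
  N1→H-δ 4, N2→H-δ 8, N3→H-γ 21, N4→H-γ 5, N5→H-δ 11  ⇒ total 49.
Compare {H-β, H-γ}: total 53.
Compare {H-α, H-δ}: total 56.
No size-2 selection does better; minimum is 49.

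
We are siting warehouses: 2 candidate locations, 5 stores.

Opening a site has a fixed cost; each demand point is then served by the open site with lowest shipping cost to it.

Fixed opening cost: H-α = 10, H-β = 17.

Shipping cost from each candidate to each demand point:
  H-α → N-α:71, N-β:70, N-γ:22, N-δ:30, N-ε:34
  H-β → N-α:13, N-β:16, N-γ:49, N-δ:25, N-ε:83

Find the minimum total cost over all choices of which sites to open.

Open {H-α, H-β}: assign each demand point to its cheapest open site.
  N-α→H-β 13, N-β→H-β 16, N-γ→H-α 22, N-δ→H-β 25, N-ε→H-α 34
  shipping cost 110, fixed 27 → total 137.
Compare {H-β}: shipping cost 186 + fixed 17 = 203.
Compare {H-α}: shipping cost 227 + fixed 10 = 237.

137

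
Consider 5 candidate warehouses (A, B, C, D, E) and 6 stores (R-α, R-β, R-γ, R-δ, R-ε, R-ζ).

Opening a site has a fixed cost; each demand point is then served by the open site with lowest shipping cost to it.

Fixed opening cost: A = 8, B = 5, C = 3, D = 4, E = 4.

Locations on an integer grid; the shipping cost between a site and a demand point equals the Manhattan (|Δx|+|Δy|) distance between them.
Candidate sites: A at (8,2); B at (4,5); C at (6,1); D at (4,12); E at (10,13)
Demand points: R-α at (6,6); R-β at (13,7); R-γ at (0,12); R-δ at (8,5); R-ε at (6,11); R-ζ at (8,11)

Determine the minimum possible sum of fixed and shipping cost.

Open {B, D}: assign each demand point to its cheapest open site.
  R-α→B 3, R-β→B 11, R-γ→D 4, R-δ→B 4, R-ε→D 3, R-ζ→D 5
  shipping cost 30, fixed 9 → total 39.
Compare {B, D, E}: shipping cost 27 + fixed 13 = 40.
Compare {B, C, D}: shipping cost 30 + fixed 12 = 42.
Compare {C, D, E}: shipping cost 31 + fixed 11 = 42.
All other subsets cost ≥ 40. Minimum total cost: 39.

39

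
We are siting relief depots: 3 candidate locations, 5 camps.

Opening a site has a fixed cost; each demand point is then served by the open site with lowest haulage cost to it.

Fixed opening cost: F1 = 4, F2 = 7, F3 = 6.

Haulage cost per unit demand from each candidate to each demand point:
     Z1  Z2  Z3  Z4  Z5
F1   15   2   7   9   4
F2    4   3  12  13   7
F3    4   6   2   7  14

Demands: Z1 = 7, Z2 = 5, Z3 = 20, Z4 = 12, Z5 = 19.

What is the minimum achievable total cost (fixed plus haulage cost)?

248

Open {F1, F3}: assign each demand point to its cheapest open site.
  Z1→F3 7×4=28, Z2→F1 5×2=10, Z3→F3 20×2=40, Z4→F3 12×7=84, Z5→F1 19×4=76
  haulage cost 238, fixed 10 → total 248.
Compare {F1, F2, F3}: haulage cost 238 + fixed 17 = 255.
Compare {F2, F3}: haulage cost 300 + fixed 13 = 313.
Compare {F1, F2}: haulage cost 362 + fixed 11 = 373.
All other subsets cost ≥ 255. Minimum total cost: 248.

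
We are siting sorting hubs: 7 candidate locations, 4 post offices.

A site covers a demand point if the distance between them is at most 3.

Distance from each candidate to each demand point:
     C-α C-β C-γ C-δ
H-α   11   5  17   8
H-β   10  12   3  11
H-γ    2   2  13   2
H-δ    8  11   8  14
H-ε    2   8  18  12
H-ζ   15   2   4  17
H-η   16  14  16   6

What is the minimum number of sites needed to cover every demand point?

2

Coverage sets (demand points within 3 of each site):
  H-α: {}
  H-β: {C-γ}
  H-γ: {C-α, C-β, C-δ}
  H-δ: {}
  H-ε: {C-α}
  H-ζ: {C-β}
  H-η: {}
No single site covers all 4 demand points.
But {H-β, H-γ} covers everything, so the minimum is 2.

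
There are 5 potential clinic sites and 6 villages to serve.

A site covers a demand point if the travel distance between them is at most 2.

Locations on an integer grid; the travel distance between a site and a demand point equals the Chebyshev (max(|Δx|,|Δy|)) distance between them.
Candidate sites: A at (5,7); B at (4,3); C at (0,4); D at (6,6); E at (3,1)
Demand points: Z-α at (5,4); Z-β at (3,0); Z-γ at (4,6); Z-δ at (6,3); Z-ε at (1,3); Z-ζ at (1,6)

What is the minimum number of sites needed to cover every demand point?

4

Coverage sets (demand points within 2 of each site):
  A: {Z-γ}
  B: {Z-α, Z-δ}
  C: {Z-ε, Z-ζ}
  D: {Z-α, Z-γ}
  E: {Z-β, Z-ε}
No 3 sites suffice: every size-3 union leaves at least one demand point uncovered.
But {A, B, C, E} covers everything, so the minimum is 4.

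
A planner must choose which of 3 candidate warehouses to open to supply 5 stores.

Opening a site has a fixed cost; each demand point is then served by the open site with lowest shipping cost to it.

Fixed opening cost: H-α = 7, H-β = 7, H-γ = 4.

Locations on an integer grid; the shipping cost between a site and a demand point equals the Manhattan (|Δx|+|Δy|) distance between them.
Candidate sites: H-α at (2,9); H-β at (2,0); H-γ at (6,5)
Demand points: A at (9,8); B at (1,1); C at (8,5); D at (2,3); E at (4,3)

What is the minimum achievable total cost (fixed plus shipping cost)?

28

Open {H-β, H-γ}: assign each demand point to its cheapest open site.
  A→H-γ 6, B→H-β 2, C→H-γ 2, D→H-β 3, E→H-γ 4
  shipping cost 17, fixed 11 → total 28.
Compare {H-γ}: shipping cost 27 + fixed 4 = 31.
Compare {H-α, H-β, H-γ}: shipping cost 17 + fixed 18 = 35.
Compare {H-α, H-γ}: shipping cost 27 + fixed 11 = 38.
All other subsets cost ≥ 31. Minimum total cost: 28.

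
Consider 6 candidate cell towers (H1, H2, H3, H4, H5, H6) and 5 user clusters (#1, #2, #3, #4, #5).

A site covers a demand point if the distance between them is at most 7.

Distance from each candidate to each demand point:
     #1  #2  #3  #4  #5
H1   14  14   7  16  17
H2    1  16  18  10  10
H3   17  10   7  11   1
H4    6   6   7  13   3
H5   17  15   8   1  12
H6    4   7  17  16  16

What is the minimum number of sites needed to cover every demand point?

2

Coverage sets (demand points within 7 of each site):
  H1: {#3}
  H2: {#1}
  H3: {#3, #5}
  H4: {#1, #2, #3, #5}
  H5: {#4}
  H6: {#1, #2}
No single site covers all 5 demand points.
But {H4, H5} covers everything, so the minimum is 2.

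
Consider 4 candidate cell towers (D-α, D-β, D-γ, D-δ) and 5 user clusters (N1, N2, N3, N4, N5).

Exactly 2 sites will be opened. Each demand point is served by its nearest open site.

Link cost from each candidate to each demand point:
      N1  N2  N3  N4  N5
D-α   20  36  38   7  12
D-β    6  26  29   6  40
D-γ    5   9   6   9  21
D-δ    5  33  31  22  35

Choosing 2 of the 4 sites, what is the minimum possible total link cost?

39

Open {D-α, D-γ}.
  N1→D-γ 5, N2→D-γ 9, N3→D-γ 6, N4→D-α 7, N5→D-α 12  ⇒ total 39.
Compare {D-β, D-γ}: total 47.
Compare {D-γ, D-δ}: total 50.
No size-2 selection does better; minimum is 39.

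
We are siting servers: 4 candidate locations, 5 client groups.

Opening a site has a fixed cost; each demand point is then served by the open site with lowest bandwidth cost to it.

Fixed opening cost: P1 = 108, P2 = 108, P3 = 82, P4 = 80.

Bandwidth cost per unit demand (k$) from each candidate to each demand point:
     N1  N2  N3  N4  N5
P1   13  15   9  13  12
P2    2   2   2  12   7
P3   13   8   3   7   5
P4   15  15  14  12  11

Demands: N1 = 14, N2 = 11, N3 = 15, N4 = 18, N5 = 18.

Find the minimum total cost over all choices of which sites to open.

Open {P2, P3}: assign each demand point to its cheapest open site.
  N1→P2 14×2=28, N2→P2 11×2=22, N3→P2 15×2=30, N4→P3 18×7=126, N5→P3 18×5=90
  bandwidth cost 296, fixed 190 → total 486.
Compare {P2}: bandwidth cost 422 + fixed 108 = 530.
Compare {P2, P3, P4}: bandwidth cost 296 + fixed 270 = 566.
Compare {P1, P2, P3}: bandwidth cost 296 + fixed 298 = 594.
All other subsets cost ≥ 530. Minimum total cost: 486.

486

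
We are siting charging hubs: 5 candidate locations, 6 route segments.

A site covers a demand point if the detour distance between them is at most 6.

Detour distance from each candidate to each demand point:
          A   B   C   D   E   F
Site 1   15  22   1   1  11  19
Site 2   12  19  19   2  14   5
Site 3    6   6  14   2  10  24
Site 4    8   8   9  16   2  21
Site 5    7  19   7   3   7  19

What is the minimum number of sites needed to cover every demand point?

4

Coverage sets (demand points within 6 of each site):
  Site 1: {C, D}
  Site 2: {D, F}
  Site 3: {A, B, D}
  Site 4: {E}
  Site 5: {D}
No 3 sites suffice: every size-3 union leaves at least one demand point uncovered.
But {Site 1, Site 2, Site 3, Site 4} covers everything, so the minimum is 4.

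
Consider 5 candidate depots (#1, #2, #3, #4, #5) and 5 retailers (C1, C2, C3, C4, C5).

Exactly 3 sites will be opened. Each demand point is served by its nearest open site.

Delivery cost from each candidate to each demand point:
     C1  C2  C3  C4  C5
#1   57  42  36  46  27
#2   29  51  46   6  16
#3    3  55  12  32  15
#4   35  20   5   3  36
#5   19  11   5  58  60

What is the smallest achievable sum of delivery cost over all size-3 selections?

Open {#3, #4, #5}.
  C1→#3 3, C2→#5 11, C3→#4 5, C4→#4 3, C5→#3 15  ⇒ total 37.
Compare {#2, #3, #5}: total 40.
Compare {#1, #3, #4}: total 46.
No size-3 selection does better; minimum is 37.

37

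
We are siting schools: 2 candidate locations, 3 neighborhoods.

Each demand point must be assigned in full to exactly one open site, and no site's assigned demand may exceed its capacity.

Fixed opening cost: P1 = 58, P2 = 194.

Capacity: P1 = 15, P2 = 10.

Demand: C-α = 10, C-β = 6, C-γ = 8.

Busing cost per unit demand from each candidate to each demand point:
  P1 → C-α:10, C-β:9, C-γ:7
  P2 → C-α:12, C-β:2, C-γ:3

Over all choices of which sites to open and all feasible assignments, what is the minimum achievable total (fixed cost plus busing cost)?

Open {P1, P2}; cheapest assignment that respects the capacities:
  P1 (cap 15, load 14): C-β, C-γ — cost 6×9 + 8×7 = 110
  P2 (cap 10, load 10): C-α — cost 10×12 = 120
  Shipping 230, fixed 252 → total 482.
  Any other capacity-feasible assignment to {P1, P2} ships for at least 230.
Total demand is 24 and no other set of sites has combined capacity ≥ 24, so {P1, P2} is the only feasible choice of open sites. Minimum: 482.

482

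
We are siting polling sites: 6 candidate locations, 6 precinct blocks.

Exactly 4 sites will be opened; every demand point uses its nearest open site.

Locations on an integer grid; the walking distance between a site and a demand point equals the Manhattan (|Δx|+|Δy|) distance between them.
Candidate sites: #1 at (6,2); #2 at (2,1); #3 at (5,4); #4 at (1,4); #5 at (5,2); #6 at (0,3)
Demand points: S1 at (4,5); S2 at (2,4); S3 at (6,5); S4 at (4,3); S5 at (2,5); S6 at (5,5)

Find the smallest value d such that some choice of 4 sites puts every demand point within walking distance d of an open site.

Open {#1, #2, #3, #4}.
  Farthest demand point is S1 at walking distance 2 (to #3); all others are ≤ 2.
With {#1, #3, #4, #5} the worst case is 2.
With {#1, #3, #4, #6} the worst case is 2.
No size-4 selection achieves below 2.

2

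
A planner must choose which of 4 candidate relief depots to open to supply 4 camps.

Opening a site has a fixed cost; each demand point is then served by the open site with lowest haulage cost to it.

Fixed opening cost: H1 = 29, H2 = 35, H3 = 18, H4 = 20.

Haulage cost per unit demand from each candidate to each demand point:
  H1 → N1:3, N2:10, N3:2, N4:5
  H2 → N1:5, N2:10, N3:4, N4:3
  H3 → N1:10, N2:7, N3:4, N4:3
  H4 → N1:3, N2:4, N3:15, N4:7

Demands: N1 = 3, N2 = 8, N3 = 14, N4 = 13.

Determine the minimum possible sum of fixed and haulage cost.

174

Open {H3, H4}: assign each demand point to its cheapest open site.
  N1→H4 3×3=9, N2→H4 8×4=32, N3→H3 14×4=56, N4→H3 13×3=39
  haulage cost 136, fixed 38 → total 174.
Compare {H1, H3, H4}: haulage cost 108 + fixed 67 = 175.
Compare {H1, H3}: haulage cost 132 + fixed 47 = 179.
Compare {H1, H4}: haulage cost 134 + fixed 49 = 183.
All other subsets cost ≥ 175. Minimum total cost: 174.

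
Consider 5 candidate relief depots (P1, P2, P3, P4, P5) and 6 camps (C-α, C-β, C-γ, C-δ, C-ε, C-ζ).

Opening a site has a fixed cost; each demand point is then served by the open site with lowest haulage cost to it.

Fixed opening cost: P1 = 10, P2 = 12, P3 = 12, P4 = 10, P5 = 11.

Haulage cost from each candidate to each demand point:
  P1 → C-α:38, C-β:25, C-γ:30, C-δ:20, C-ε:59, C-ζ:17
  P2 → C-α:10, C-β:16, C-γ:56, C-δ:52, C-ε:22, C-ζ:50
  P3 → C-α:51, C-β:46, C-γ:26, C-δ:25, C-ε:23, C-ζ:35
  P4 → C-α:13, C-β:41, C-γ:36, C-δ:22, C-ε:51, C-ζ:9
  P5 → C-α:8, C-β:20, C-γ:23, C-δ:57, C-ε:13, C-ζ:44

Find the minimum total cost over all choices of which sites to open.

116

Open {P4, P5}: assign each demand point to its cheapest open site.
  C-α→P5 8, C-β→P5 20, C-γ→P5 23, C-δ→P4 22, C-ε→P5 13, C-ζ→P4 9
  haulage cost 95, fixed 21 → total 116.
Compare {P1, P5}: haulage cost 101 + fixed 21 = 122.
Compare {P1, P4, P5}: haulage cost 93 + fixed 31 = 124.
Compare {P2, P4, P5}: haulage cost 91 + fixed 33 = 124.
All other subsets cost ≥ 122. Minimum total cost: 116.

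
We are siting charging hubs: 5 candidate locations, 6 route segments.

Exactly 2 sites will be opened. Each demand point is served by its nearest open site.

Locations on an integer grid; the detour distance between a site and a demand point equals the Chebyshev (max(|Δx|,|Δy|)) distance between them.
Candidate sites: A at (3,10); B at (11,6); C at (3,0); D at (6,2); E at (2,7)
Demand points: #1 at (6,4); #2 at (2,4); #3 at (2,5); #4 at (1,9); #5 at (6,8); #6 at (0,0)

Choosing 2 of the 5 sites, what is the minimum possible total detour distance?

18

Open {C, E}.
  #1→C 4, #2→E 3, #3→E 2, #4→E 2, #5→E 4, #6→C 3  ⇒ total 18.
Compare {D, E}: total 19.
Compare {A, C}: total 21.
No size-2 selection does better; minimum is 18.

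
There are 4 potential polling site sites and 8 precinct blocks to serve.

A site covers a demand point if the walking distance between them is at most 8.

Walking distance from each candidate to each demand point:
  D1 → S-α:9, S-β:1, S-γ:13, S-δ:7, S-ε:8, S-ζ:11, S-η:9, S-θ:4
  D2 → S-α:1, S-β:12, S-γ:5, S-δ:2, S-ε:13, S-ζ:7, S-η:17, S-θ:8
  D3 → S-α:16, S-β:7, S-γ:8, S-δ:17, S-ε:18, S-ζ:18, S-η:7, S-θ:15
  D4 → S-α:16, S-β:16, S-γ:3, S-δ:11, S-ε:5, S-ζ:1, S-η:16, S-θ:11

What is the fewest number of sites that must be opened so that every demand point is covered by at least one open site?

Coverage sets (demand points within 8 of each site):
  D1: {S-β, S-δ, S-ε, S-θ}
  D2: {S-α, S-γ, S-δ, S-ζ, S-θ}
  D3: {S-β, S-γ, S-η}
  D4: {S-γ, S-ε, S-ζ}
No 2 sites suffice: every size-2 union leaves at least one demand point uncovered.
But {D1, D2, D3} covers everything, so the minimum is 3.

3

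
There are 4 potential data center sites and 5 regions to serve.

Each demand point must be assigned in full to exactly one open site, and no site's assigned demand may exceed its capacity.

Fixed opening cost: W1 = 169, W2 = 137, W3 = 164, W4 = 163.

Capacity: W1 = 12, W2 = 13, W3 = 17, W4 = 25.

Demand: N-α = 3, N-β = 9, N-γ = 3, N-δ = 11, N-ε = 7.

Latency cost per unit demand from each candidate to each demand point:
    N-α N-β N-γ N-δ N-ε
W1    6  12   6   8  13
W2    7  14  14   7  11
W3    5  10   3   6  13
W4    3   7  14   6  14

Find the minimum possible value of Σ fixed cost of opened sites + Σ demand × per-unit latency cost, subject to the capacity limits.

557

Open {W2, W4}; cheapest assignment that respects the capacities:
  W2 (cap 13, load 10): N-γ, N-ε — cost 3×14 + 7×11 = 119
  W4 (cap 25, load 23): N-α, N-β, N-δ — cost 3×3 + 9×7 + 11×6 = 138
  Shipping 257, fixed 300 → total 557.
  Any other capacity-feasible assignment to {W2, W4} ships for at least 257.
Compare {W3, W4}: its best feasible assignment gives total 565.
Compare {W1, W4}: its best feasible assignment gives total 579.
Every other set of open sites that can feasibly serve all demand totals ≥ 565 even under its best assignment. Minimum: 557.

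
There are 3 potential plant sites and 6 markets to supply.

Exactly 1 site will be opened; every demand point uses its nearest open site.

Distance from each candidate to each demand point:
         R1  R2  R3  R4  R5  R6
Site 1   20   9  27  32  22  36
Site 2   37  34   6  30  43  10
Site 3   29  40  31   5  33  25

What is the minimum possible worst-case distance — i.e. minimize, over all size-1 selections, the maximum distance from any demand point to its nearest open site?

Open {Site 1}.
  Farthest demand point is R6 at distance 36 (to Site 1); all others are ≤ 36.
With {Site 3} the worst case is 40.
With {Site 2} the worst case is 43.
No size-1 selection achieves below 36.

36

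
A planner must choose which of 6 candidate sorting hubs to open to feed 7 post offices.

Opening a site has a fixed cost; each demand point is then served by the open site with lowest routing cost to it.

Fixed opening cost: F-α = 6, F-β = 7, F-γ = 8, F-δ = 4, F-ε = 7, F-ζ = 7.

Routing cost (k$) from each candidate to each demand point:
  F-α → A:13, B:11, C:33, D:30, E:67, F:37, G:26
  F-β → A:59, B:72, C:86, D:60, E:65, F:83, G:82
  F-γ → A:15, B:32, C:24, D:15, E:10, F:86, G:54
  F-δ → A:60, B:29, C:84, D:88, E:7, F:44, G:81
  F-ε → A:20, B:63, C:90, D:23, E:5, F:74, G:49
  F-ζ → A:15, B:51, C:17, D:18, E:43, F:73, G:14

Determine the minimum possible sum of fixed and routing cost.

Open {F-α, F-δ, F-ζ}: assign each demand point to its cheapest open site.
  A→F-α 13, B→F-α 11, C→F-ζ 17, D→F-ζ 18, E→F-δ 7, F→F-α 37, G→F-ζ 14
  routing cost 117, fixed 17 → total 134.
Compare {F-α, F-ε, F-ζ}: routing cost 115 + fixed 20 = 135.
Compare {F-α, F-γ, F-ζ}: routing cost 117 + fixed 21 = 138.
Compare {F-α, F-γ, F-δ, F-ζ}: routing cost 114 + fixed 25 = 139.
All other subsets cost ≥ 135. Minimum total cost: 134.

134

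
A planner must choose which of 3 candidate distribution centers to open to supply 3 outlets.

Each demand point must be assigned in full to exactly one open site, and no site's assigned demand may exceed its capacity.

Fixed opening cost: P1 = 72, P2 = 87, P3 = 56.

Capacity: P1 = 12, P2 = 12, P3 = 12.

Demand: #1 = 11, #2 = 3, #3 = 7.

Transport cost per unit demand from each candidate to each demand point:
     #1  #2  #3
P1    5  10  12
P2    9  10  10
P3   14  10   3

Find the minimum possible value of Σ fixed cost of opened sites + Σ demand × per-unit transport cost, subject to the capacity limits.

Open {P1, P3}; cheapest assignment that respects the capacities:
  P1 (cap 12, load 11): #1 — cost 11×5 = 55
  P3 (cap 12, load 10): #2, #3 — cost 3×10 + 7×3 = 51
  Shipping 106, fixed 128 → total 234.
  Any other capacity-feasible assignment to {P1, P3} ships for at least 106.
Compare {P2, P3}: its best feasible assignment gives total 293.
Compare {P1, P2}: its best feasible assignment gives total 314.
Every other set of open sites that can feasibly serve all demand totals ≥ 293 even under its best assignment. Minimum: 234.

234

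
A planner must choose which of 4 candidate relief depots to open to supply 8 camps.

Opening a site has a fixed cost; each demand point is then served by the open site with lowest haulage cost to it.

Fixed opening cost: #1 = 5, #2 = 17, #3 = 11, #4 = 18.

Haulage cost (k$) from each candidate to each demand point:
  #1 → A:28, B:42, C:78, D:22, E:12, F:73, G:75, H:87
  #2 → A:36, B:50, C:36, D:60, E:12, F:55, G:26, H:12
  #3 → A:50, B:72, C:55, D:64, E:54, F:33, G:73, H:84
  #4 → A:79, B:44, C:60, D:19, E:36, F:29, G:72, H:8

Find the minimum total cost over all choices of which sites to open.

240

Open {#1, #2, #4}: assign each demand point to its cheapest open site.
  A→#1 28, B→#1 42, C→#2 36, D→#4 19, E→#1 12, F→#4 29, G→#2 26, H→#4 8
  haulage cost 200, fixed 40 → total 240.
Compare {#1, #2, #3}: haulage cost 211 + fixed 33 = 244.
Compare {#2, #4}: haulage cost 210 + fixed 35 = 245.
Compare {#1, #2, #3, #4}: haulage cost 200 + fixed 51 = 251.
All other subsets cost ≥ 244. Minimum total cost: 240.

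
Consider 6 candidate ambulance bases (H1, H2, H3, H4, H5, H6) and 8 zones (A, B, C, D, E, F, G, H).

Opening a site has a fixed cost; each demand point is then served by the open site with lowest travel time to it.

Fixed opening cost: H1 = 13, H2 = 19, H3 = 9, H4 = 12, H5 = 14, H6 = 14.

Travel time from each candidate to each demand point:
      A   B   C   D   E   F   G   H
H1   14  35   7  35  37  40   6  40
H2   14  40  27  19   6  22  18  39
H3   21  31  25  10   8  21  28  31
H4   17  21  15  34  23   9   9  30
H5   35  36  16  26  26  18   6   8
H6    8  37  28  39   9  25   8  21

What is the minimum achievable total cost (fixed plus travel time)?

Open {H3, H4, H5}: assign each demand point to its cheapest open site.
  A→H4 17, B→H4 21, C→H4 15, D→H3 10, E→H3 8, F→H4 9, G→H5 6, H→H5 8
  travel time 94, fixed 35 → total 129.
Compare {H1, H3, H4, H5}: travel time 83 + fixed 48 = 131.
Compare {H3, H4, H5, H6}: travel time 85 + fixed 49 = 134.
Compare {H3, H4, H6}: travel time 100 + fixed 35 = 135.
All other subsets cost ≥ 131. Minimum total cost: 129.

129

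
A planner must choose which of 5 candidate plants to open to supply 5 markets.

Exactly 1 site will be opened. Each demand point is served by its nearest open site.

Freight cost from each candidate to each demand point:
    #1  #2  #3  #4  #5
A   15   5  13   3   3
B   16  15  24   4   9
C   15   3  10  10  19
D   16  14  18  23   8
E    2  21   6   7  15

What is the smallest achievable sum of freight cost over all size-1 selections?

Open {A}.
  #1→A 15, #2→A 5, #3→A 13, #4→A 3, #5→A 3  ⇒ total 39.
Compare {E}: total 51.
Compare {C}: total 57.
No size-1 selection does better; minimum is 39.

39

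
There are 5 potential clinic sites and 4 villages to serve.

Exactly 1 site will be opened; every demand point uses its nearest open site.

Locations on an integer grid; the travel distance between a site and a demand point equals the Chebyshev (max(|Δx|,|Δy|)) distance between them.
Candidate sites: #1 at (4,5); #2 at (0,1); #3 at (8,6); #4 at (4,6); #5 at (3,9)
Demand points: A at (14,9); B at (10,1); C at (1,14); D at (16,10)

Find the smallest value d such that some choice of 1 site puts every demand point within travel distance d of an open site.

Open {#3}.
  Farthest demand point is C at travel distance 8 (to #3); all others are ≤ 8.
With {#1} the worst case is 12.
With {#4} the worst case is 12.
No size-1 selection achieves below 8.

8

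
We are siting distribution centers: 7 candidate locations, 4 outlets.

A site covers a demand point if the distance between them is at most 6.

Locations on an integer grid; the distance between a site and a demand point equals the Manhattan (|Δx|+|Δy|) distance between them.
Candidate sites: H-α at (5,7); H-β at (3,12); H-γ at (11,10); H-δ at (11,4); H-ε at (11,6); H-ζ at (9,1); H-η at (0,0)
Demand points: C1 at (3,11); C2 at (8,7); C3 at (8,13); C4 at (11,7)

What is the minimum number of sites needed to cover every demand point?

2

Coverage sets (demand points within 6 of each site):
  H-α: {C1, C2, C4}
  H-β: {C1, C3}
  H-γ: {C2, C3, C4}
  H-δ: {C2, C4}
  H-ε: {C2, C4}
  H-ζ: {}
  H-η: {}
No single site covers all 4 demand points.
But {H-α, H-β} covers everything, so the minimum is 2.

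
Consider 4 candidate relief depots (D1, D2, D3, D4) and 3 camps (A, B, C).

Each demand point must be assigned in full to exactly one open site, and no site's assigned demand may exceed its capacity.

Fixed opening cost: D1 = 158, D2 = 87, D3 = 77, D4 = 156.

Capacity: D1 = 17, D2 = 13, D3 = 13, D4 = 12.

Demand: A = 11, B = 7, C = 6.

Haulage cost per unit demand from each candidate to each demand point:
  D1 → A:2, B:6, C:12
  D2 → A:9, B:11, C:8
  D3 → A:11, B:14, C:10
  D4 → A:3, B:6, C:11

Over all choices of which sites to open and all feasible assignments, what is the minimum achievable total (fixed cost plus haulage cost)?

392

Open {D1, D2}; cheapest assignment that respects the capacities:
  D1 (cap 17, load 11): A — cost 11×2 = 22
  D2 (cap 13, load 13): B, C — cost 7×11 + 6×8 = 125
  Shipping 147, fixed 245 → total 392.
  Any other capacity-feasible assignment to {D1, D2} ships for at least 147.
Compare {D2, D4}: its best feasible assignment gives total 401.
Compare {D2, D3}: its best feasible assignment gives total 410.
Every other set of open sites that can feasibly serve all demand totals ≥ 401 even under its best assignment. Minimum: 392.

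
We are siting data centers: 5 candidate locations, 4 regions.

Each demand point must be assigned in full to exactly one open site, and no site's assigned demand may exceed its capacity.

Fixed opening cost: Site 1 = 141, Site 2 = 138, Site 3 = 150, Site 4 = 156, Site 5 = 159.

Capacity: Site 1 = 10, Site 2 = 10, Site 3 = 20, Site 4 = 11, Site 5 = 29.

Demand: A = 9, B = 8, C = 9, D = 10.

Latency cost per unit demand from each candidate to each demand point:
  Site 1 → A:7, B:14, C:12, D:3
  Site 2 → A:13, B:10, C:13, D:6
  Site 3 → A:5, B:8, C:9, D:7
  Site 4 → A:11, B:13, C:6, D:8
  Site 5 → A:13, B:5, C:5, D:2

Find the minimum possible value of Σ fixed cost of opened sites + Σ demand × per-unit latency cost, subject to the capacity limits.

459

Open {Site 3, Site 5}; cheapest assignment that respects the capacities:
  Site 3 (cap 20, load 9): A — cost 9×5 = 45
  Site 5 (cap 29, load 27): B, C, D — cost 8×5 + 9×5 + 10×2 = 105
  Shipping 150, fixed 309 → total 459.
  Any other capacity-feasible assignment to {Site 3, Site 5} ships for at least 150.
Compare {Site 1, Site 5}: its best feasible assignment gives total 468.
Compare {Site 2, Site 5}: its best feasible assignment gives total 519.
Every other set of open sites that can feasibly serve all demand totals ≥ 468 even under its best assignment. Minimum: 459.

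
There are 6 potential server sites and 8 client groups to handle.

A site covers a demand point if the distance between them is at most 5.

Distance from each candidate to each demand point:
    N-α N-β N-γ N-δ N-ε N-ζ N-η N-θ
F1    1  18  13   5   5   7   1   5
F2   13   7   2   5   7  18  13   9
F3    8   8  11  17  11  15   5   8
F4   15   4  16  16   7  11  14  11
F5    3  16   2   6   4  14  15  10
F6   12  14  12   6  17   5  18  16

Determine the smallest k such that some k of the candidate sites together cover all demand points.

Coverage sets (demand points within 5 of each site):
  F1: {N-α, N-δ, N-ε, N-η, N-θ}
  F2: {N-γ, N-δ}
  F3: {N-η}
  F4: {N-β}
  F5: {N-α, N-γ, N-ε}
  F6: {N-ζ}
No 3 sites suffice: every size-3 union leaves at least one demand point uncovered.
But {F1, F2, F4, F6} covers everything, so the minimum is 4.

4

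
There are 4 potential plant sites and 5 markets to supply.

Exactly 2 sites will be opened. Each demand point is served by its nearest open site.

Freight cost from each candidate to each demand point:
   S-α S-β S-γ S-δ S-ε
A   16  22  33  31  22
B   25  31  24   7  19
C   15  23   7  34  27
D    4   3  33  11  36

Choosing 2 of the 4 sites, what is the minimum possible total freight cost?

52

Open {C, D}.
  S-α→D 4, S-β→D 3, S-γ→C 7, S-δ→D 11, S-ε→C 27  ⇒ total 52.
Compare {B, D}: total 57.
Compare {B, C}: total 71.
No size-2 selection does better; minimum is 52.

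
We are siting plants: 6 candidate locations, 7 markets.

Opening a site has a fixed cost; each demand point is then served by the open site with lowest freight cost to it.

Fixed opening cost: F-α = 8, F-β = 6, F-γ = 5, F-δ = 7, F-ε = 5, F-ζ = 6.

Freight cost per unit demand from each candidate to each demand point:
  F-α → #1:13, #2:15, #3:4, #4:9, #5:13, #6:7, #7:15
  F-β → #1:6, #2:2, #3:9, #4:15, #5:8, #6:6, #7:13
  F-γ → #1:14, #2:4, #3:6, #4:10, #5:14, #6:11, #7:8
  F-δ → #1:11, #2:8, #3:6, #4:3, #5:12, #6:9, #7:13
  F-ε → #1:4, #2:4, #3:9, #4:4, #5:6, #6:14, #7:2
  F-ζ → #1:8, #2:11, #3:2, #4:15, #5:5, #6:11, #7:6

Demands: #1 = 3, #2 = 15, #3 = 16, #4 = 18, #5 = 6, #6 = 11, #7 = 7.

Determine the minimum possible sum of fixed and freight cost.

Open {F-β, F-δ, F-ε, F-ζ}: assign each demand point to its cheapest open site.
  #1→F-ε 3×4=12, #2→F-β 15×2=30, #3→F-ζ 16×2=32, #4→F-δ 18×3=54, #5→F-ζ 6×5=30, #6→F-β 11×6=66, #7→F-ε 7×2=14
  freight cost 238, fixed 24 → total 262.
Compare {F-β, F-γ, F-δ, F-ε, F-ζ}: freight cost 238 + fixed 29 = 267.
Compare {F-α, F-β, F-δ, F-ε, F-ζ}: freight cost 238 + fixed 32 = 270.
Compare {F-β, F-ε, F-ζ}: freight cost 256 + fixed 17 = 273.
All other subsets cost ≥ 267. Minimum total cost: 262.

262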